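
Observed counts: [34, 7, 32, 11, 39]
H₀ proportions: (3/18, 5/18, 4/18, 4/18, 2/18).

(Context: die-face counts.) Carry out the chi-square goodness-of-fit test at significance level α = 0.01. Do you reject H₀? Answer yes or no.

n = 123; E_i = n·p_i = [20.50, 34.17, 27.33, 27.33, 13.67]
χ² = (34−20.50)²/20.50 + (7−34.17)²/34.17 + (32−27.33)²/27.33 + (11−27.33)²/27.33 + (39−13.67)²/13.67 = 88.0073
df = 4
p-value (upper-tail) = 0.00000
At α=0.01: p < α → reject H₀

reject H₀: yes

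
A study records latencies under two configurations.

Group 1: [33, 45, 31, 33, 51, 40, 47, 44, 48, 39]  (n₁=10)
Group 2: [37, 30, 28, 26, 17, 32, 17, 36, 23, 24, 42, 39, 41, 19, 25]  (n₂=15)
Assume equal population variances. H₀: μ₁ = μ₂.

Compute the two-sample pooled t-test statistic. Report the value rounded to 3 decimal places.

test statistic = 3.707

x̄₁=41.100, s₁=7.015, n₁=10
x̄₂=29.067, s₂=8.498, n₂=15
s_p² = [9·7.015² + 14·8.498²]/23 = 63.2101
SE = √(s_p²·(1/10+1/15)) = 3.2458
t = (41.100−29.067)/3.2458 = 3.7074
df = 23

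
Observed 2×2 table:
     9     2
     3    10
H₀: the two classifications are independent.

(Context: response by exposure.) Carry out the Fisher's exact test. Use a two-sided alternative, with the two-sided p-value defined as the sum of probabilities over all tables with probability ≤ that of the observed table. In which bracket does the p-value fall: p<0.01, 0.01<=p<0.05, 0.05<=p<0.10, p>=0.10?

Margins: r₁=11, r₂=13, c₁=12, c₂=12, n=24
p_obs = C(11,9)·C(13,3)/C(24,12); sum pmf over tables with pmf ≤ p_obs
p-value (two-sided) = 0.01228
→ bracket: 0.01<=p<0.05

p-value bracket: 0.01<=p<0.05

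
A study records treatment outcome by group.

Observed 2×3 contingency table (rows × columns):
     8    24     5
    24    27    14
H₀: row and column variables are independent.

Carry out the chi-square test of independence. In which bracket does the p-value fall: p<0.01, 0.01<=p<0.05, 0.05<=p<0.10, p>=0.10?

Row totals [37, 65], col totals [32, 51, 19], n=102
χ² = (8−11.61)²/11.61 + (24−18.50)²/18.50 + (5−6.89)²/6.89 + (24−20.39)²/20.39 + (27−32.50)²/32.50 + (14−12.11)²/12.11 = 5.1407
df = 2
p-value (upper-tail) = 0.07651
→ bracket: 0.05<=p<0.10

p-value bracket: 0.05<=p<0.10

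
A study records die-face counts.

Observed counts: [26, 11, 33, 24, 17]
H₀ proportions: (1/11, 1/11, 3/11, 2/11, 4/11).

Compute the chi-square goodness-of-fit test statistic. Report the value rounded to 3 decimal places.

n = 111; E_i = n·p_i = [10.09, 10.09, 30.27, 20.18, 40.36]
χ² = (26−10.09)²/10.09 + (11−10.09)²/10.09 + (33−30.27)²/30.27 + (24−20.18)²/20.18 + (17−40.36)²/40.36 = 39.6554
df = 4

test statistic = 39.655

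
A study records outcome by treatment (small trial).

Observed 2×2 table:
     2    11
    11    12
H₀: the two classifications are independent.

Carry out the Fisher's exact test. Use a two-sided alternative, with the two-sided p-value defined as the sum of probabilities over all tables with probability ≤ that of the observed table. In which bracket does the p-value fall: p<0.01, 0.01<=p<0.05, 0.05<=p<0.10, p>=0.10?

p-value bracket: 0.05<=p<0.10

Margins: r₁=13, r₂=23, c₁=13, c₂=23, n=36
p_obs = C(13,2)·C(23,11)/C(36,13); sum pmf over tables with pmf ≤ p_obs
p-value (two-sided) = 0.07545
→ bracket: 0.05<=p<0.10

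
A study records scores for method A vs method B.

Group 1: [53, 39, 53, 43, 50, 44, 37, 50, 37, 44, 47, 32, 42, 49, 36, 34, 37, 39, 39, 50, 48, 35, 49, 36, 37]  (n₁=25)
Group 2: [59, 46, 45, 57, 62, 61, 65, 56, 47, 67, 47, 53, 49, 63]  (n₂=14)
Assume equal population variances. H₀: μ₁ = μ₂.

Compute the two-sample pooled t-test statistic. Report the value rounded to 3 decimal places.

x̄₁=42.400, s₁=6.487, n₁=25
x̄₂=55.500, s₂=7.643, n₂=14
s_p² = [24·6.487² + 13·7.643²]/37 = 47.8243
SE = √(s_p²·(1/25+1/14)) = 2.3085
t = (42.400−55.500)/2.3085 = -5.6748
df = 37

test statistic = -5.675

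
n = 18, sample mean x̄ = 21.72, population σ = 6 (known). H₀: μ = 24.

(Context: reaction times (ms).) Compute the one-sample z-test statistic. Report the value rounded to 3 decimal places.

SE = σ/√n = 6/√18 = 1.4142
z = (x̄−μ₀)/SE = (21.72−24)/1.4142 = -1.6122

test statistic = -1.612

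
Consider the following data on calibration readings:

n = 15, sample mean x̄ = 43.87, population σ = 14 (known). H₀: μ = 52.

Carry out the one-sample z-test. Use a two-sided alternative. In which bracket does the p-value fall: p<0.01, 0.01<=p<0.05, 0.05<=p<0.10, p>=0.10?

SE = σ/√n = 14/√15 = 3.6148
z = (x̄−μ₀)/SE = (43.87−52)/3.6148 = -2.2491
p-value (two-sided) = 0.02451
→ bracket: 0.01<=p<0.05

p-value bracket: 0.01<=p<0.05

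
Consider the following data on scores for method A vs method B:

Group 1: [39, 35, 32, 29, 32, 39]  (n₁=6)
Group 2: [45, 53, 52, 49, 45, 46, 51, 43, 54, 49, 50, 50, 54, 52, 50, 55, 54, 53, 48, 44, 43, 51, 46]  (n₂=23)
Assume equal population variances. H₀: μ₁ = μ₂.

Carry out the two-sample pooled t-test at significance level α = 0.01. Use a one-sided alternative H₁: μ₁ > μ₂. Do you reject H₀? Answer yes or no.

reject H₀: no

x̄₁=34.333, s₁=4.082, n₁=6
x̄₂=49.435, s₂=3.788, n₂=23
s_p² = [5·4.082² + 22·3.788²]/27 = 14.7772
SE = √(s_p²·(1/6+1/23)) = 1.7622
t = (34.333−49.435)/1.7622 = -8.5696
df = 27
p-value (one-sided, H₁ greater) = 1.00000
At α=0.01: p ≥ α → fail to reject H₀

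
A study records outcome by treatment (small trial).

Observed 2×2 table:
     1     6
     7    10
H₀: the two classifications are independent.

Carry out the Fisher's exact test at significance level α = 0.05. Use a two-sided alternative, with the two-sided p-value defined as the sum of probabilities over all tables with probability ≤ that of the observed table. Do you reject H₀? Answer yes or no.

reject H₀: no

Margins: r₁=7, r₂=17, c₁=8, c₂=16, n=24
p_obs = C(7,1)·C(17,7)/C(24,8); sum pmf over tables with pmf ≤ p_obs
p-value (two-sided) = 0.35215
At α=0.05: p ≥ α → fail to reject H₀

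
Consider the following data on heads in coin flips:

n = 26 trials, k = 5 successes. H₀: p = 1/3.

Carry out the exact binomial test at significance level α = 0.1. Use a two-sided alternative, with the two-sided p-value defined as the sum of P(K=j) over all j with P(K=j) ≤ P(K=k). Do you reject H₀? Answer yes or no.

reject H₀: no

Exact binomial: n=26, k=5, p₀=1/3=0.3333
P(X=j) = C(n,j)·p₀^j·(1−p₀)^(n−j); p = Σ P(X=j) over j with P(X=j) ≤ P(X=5)
p-value (two-sided) = 0.14831
At α=0.1: p ≥ α → fail to reject H₀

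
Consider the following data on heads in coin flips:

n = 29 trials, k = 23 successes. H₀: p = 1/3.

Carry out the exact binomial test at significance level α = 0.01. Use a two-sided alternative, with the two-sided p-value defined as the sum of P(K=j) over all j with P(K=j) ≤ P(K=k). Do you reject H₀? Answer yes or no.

reject H₀: yes

Exact binomial: n=29, k=23, p₀=1/3=0.3333
P(X=j) = C(n,j)·p₀^j·(1−p₀)^(n−j); p = Σ P(X=j) over j with P(X=j) ≤ P(X=23)
p-value (two-sided) = 0.00000
At α=0.01: p < α → reject H₀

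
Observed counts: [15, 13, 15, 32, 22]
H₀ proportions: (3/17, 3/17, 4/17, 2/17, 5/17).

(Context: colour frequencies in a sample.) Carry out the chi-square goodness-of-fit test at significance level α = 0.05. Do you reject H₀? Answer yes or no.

reject H₀: yes

n = 97; E_i = n·p_i = [17.12, 17.12, 22.82, 11.41, 28.53]
χ² = (15−17.12)²/17.12 + (13−17.12)²/17.12 + (15−22.82)²/22.82 + (32−11.41)²/11.41 + (22−28.53)²/28.53 = 42.5723
df = 4
p-value (upper-tail) = 0.00000
At α=0.05: p < α → reject H₀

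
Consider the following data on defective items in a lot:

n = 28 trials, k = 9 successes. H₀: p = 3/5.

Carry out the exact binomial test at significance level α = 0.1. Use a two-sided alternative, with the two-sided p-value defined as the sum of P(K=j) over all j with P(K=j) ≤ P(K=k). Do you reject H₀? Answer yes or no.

Exact binomial: n=28, k=9, p₀=3/5=0.6000
P(X=j) = C(n,j)·p₀^j·(1−p₀)^(n−j); p = Σ P(X=j) over j with P(X=j) ≤ P(X=9)
p-value (two-sided) = 0.00338
At α=0.1: p < α → reject H₀

reject H₀: yes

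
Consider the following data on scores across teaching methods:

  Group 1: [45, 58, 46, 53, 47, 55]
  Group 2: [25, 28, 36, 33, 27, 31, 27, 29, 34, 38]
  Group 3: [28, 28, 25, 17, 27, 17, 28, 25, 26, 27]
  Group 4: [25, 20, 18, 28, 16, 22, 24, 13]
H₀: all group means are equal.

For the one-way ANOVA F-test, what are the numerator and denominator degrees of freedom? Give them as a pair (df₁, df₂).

k = 4 groups, N = 34 total
df = (k−1, N−k) = (4−1, 34−4) = (3, 30)

degrees of freedom = [3, 30]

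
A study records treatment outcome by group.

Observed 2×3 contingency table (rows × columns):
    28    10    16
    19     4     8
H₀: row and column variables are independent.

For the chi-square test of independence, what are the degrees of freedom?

df = (r−1)(c−1) = (2−1)·(3−1) = 2

degrees of freedom = 2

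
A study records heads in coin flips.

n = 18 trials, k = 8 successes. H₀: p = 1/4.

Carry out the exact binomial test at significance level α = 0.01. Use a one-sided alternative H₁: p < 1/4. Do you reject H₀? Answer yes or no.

reject H₀: no

Exact binomial: n=18, k=8, p₀=1/4=0.2500
P(X≤8) from Σ C(n,i)·p₀^i·(1−p₀)^(n−i)
p-value (one-sided, H₁ less) = 0.98065
At α=0.01: p ≥ α → fail to reject H₀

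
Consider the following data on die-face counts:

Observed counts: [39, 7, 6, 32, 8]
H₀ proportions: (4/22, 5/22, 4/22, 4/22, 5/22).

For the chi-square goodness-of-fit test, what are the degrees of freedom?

df = k − 1 = 5 − 1 = 4

degrees of freedom = 4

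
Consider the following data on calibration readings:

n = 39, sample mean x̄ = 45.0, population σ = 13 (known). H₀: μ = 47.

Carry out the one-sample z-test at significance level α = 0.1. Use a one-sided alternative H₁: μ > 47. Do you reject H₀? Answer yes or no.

SE = σ/√n = 13/√39 = 2.0817
z = (x̄−μ₀)/SE = (45.0−47)/2.0817 = -0.9608
p-value (one-sided, H₁ greater) = 0.83167
At α=0.1: p ≥ α → fail to reject H₀

reject H₀: no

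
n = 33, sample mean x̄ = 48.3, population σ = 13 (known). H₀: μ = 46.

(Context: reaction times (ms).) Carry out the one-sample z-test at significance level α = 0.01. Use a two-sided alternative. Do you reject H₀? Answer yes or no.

SE = σ/√n = 13/√33 = 2.2630
z = (x̄−μ₀)/SE = (48.3−46)/2.2630 = 1.0163
p-value (two-sided) = 0.30946
At α=0.01: p ≥ α → fail to reject H₀

reject H₀: no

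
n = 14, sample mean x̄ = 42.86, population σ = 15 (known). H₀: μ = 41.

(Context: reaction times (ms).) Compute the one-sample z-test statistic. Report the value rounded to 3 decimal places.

test statistic = 0.464

SE = σ/√n = 15/√14 = 4.0089
z = (x̄−μ₀)/SE = (42.86−41)/4.0089 = 0.4640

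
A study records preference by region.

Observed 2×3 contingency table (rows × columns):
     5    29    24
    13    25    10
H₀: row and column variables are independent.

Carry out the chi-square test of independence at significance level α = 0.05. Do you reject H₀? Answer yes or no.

reject H₀: yes

Row totals [58, 48], col totals [18, 54, 34], n=106
χ² = (5−9.85)²/9.85 + (29−29.55)²/29.55 + (24−18.60)²/18.60 + (13−8.15)²/8.15 + (25−24.45)²/24.45 + (10−15.40)²/15.40 = 8.7510
df = 2
p-value (upper-tail) = 0.01258
At α=0.05: p < α → reject H₀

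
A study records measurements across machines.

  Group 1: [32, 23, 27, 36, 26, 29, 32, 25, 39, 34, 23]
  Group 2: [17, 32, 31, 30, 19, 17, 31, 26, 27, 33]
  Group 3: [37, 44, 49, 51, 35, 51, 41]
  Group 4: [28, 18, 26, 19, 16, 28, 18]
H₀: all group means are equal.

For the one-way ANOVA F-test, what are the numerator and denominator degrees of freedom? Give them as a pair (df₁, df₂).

k = 4 groups, N = 35 total
df = (k−1, N−k) = (4−1, 35−4) = (3, 31)

degrees of freedom = [3, 31]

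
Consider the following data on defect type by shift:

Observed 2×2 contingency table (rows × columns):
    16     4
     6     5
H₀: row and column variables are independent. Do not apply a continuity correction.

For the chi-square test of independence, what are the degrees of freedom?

degrees of freedom = 1

df = (r−1)(c−1) = (2−1)·(2−1) = 1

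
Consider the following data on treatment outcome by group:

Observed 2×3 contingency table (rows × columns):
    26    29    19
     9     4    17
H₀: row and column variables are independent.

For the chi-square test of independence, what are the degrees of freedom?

df = (r−1)(c−1) = (2−1)·(3−1) = 2

degrees of freedom = 2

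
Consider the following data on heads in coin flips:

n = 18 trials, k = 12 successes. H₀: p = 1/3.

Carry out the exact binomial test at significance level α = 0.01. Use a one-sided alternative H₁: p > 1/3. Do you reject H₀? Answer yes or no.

reject H₀: yes

Exact binomial: n=18, k=12, p₀=1/3=0.3333
P(X≥12) from Σ C(n,i)·p₀^i·(1−p₀)^(n−i)
p-value (one-sided, H₁ greater) = 0.00392
At α=0.01: p < α → reject H₀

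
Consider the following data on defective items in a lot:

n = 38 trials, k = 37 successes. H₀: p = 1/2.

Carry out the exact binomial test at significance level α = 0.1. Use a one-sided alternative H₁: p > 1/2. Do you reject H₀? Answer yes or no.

Exact binomial: n=38, k=37, p₀=1/2=0.5000
P(X≥37) from Σ C(n,i)·p₀^i·(1−p₀)^(n−i)
p-value (one-sided, H₁ greater) = 0.00000
At α=0.1: p < α → reject H₀

reject H₀: yes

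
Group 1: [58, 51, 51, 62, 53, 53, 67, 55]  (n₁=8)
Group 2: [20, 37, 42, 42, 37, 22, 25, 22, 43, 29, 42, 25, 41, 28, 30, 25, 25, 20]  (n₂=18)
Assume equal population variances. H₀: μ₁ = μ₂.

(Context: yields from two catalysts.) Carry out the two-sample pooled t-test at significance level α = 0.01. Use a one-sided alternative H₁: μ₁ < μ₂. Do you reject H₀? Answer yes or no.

x̄₁=56.250, s₁=5.726, n₁=8
x̄₂=30.833, s₂=8.542, n₂=18
s_p² = [7·5.726² + 17·8.542²]/24 = 61.2500
SE = √(s_p²·(1/8+1/18)) = 3.3255
t = (56.250−30.833)/3.3255 = 7.6429
df = 24
p-value (one-sided, H₁ less) = 1.00000
At α=0.01: p ≥ α → fail to reject H₀

reject H₀: no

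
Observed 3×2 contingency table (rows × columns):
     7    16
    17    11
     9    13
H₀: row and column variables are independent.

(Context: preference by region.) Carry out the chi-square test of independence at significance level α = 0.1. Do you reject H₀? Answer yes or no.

Row totals [23, 28, 22], col totals [33, 40], n=73
χ² = (7−10.40)²/10.40 + (16−12.60)²/12.60 + (17−12.66)²/12.66 + (11−15.34)²/15.34 + (9−9.95)²/9.95 + (13−12.05)²/12.05 = 4.9086
df = 2
p-value (upper-tail) = 0.08592
At α=0.1: p < α → reject H₀

reject H₀: yes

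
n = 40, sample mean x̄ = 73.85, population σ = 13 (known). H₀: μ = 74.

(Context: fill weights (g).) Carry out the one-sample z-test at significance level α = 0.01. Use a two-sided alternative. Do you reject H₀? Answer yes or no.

SE = σ/√n = 13/√40 = 2.0555
z = (x̄−μ₀)/SE = (73.85−74)/2.0555 = -0.0730
p-value (two-sided) = 0.94183
At α=0.01: p ≥ α → fail to reject H₀

reject H₀: no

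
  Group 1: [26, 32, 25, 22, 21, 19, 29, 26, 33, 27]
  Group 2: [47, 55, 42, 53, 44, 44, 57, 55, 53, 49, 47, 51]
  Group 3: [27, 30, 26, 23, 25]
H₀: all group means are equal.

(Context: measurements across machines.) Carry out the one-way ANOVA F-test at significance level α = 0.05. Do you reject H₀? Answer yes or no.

Group means [26.00, 49.75, 26.20], grand mean 36.593
SSB = Σnᵢ(x̄ᵢ−x̄)² = 3739.469; SSW = ΣΣ(x−x̄ᵢ)² = 485.050
MSB = 3739.469/2 = 1869.7343; MSW = 485.050/24 = 20.2104
F = MSB/MSW = 92.5134
df = (2, 24)
p-value (upper-tail) = 0.00000
At α=0.05: p < α → reject H₀

reject H₀: yes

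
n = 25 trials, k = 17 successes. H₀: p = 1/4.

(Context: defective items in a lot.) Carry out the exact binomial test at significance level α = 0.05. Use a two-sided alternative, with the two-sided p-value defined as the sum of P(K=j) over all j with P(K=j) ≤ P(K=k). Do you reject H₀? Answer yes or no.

reject H₀: yes

Exact binomial: n=25, k=17, p₀=1/4=0.2500
P(X=j) = C(n,j)·p₀^j·(1−p₀)^(n−j); p = Σ P(X=j) over j with P(X=j) ≤ P(X=17)
p-value (two-sided) = 0.00001
At α=0.05: p < α → reject H₀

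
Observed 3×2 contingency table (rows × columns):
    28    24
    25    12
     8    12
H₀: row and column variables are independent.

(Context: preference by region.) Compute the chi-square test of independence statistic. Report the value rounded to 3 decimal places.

Row totals [52, 37, 20], col totals [61, 48], n=109
χ² = (28−29.10)²/29.10 + (24−22.90)²/22.90 + (25−20.71)²/20.71 + (12−16.29)²/16.29 + (8−11.19)²/11.19 + (12−8.81)²/8.81 = 4.1843
df = 2

test statistic = 4.184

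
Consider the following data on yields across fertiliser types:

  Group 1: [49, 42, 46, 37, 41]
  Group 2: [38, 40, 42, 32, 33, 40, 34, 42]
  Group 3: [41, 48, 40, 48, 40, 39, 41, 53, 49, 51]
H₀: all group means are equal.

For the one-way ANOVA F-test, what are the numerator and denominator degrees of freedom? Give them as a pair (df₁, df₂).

degrees of freedom = [2, 20]

k = 3 groups, N = 23 total
df = (k−1, N−k) = (3−1, 23−3) = (2, 20)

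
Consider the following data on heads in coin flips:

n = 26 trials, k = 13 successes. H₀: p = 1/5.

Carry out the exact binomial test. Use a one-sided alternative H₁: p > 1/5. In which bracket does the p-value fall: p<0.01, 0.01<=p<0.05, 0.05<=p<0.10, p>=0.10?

p-value bracket: p<0.01

Exact binomial: n=26, k=13, p₀=1/5=0.2000
P(X≥13) from Σ C(n,i)·p₀^i·(1−p₀)^(n−i)
p-value (one-sided, H₁ greater) = 0.00060
→ bracket: p<0.01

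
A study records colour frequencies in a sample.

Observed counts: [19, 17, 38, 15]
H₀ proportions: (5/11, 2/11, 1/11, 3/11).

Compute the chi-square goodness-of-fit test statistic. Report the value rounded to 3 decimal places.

test statistic = 125.525

n = 89; E_i = n·p_i = [40.45, 16.18, 8.09, 24.27]
χ² = (19−40.45)²/40.45 + (17−16.18)²/16.18 + (38−8.09)²/8.09 + (15−24.27)²/24.27 = 125.5247
df = 3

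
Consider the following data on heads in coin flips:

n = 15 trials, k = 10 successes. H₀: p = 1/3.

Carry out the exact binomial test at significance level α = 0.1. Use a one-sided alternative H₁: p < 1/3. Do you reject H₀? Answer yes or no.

reject H₀: no

Exact binomial: n=15, k=10, p₀=1/3=0.3333
P(X≤10) from Σ C(n,i)·p₀^i·(1−p₀)^(n−i)
p-value (one-sided, H₁ less) = 0.99819
At α=0.1: p ≥ α → fail to reject H₀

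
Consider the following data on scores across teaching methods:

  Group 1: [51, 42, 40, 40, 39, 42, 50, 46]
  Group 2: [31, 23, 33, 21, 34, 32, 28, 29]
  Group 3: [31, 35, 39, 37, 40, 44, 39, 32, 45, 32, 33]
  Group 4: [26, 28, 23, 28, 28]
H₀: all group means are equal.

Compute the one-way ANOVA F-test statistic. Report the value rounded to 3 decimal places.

test statistic = 21.685

Group means [43.75, 28.88, 37.00, 26.60], grand mean 35.031
SSB = Σnᵢ(x̄ᵢ−x̄)² = 1309.394; SSW = ΣΣ(x−x̄ᵢ)² = 563.575
MSB = 1309.394/3 = 436.4646; MSW = 563.575/28 = 20.1277
F = MSB/MSW = 21.6848
df = (3, 28)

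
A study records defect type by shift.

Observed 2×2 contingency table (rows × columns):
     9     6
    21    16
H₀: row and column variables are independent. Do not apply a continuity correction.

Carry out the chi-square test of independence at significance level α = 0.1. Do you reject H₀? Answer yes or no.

Row totals [15, 37], col totals [30, 22], n=52
χ² = (9−8.65)²/8.65 + (6−6.35)²/6.35 + (21−21.35)²/21.35 + (16−15.65)²/15.65 = 0.0460
df = 1
p-value (upper-tail) = 0.83018
At α=0.1: p ≥ α → fail to reject H₀

reject H₀: no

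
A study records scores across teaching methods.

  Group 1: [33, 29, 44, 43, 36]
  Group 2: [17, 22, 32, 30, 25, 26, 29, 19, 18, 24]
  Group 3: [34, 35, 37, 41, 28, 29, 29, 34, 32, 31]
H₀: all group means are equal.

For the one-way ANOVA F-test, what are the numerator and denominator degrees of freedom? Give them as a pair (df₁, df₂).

k = 3 groups, N = 25 total
df = (k−1, N−k) = (3−1, 25−3) = (2, 22)

degrees of freedom = [2, 22]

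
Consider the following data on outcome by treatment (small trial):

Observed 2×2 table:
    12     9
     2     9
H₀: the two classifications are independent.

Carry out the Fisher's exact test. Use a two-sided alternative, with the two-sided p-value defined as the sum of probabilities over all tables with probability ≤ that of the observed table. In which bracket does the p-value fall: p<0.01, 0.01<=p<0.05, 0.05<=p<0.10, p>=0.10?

Margins: r₁=21, r₂=11, c₁=14, c₂=18, n=32
p_obs = C(21,12)·C(11,2)/C(32,14); sum pmf over tables with pmf ≤ p_obs
p-value (two-sided) = 0.06079
→ bracket: 0.05<=p<0.10

p-value bracket: 0.05<=p<0.10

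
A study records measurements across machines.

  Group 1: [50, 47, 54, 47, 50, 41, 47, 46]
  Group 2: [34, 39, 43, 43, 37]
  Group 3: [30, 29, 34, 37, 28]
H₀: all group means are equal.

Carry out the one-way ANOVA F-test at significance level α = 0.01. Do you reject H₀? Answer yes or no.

reject H₀: yes

Group means [47.75, 39.20, 31.60], grand mean 40.889
SSB = Σnᵢ(x̄ᵢ−x̄)² = 822.278; SSW = ΣΣ(x−x̄ᵢ)² = 217.500
MSB = 822.278/2 = 411.1389; MSW = 217.500/15 = 14.5000
F = MSB/MSW = 28.3544
df = (2, 15)
p-value (upper-tail) = 0.00001
At α=0.01: p < α → reject H₀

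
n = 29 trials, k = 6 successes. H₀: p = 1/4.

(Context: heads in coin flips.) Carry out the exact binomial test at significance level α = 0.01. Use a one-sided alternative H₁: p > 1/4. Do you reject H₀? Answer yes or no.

reject H₀: no

Exact binomial: n=29, k=6, p₀=1/4=0.2500
P(X≥6) from Σ C(n,i)·p₀^i·(1−p₀)^(n−i)
p-value (one-sided, H₁ greater) = 0.76831
At α=0.01: p ≥ α → fail to reject H₀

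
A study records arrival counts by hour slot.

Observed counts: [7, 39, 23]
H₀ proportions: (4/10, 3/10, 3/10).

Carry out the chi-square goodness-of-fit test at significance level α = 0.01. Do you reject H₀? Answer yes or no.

n = 69; E_i = n·p_i = [27.60, 20.70, 20.70]
χ² = (7−27.60)²/27.60 + (39−20.70)²/20.70 + (23−20.70)²/20.70 = 31.8092
df = 2
p-value (upper-tail) = 0.00000
At α=0.01: p < α → reject H₀

reject H₀: yes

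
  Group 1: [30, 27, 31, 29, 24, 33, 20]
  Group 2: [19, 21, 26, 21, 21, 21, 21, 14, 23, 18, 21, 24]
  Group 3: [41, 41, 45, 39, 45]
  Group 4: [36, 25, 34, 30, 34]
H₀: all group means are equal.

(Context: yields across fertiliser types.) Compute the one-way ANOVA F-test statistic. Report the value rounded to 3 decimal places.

Group means [27.71, 20.83, 42.20, 31.80], grand mean 28.069
SSB = Σnᵢ(x̄ᵢ−x̄)² = 1697.167; SSW = ΣΣ(x−x̄ᵢ)² = 324.695
MSB = 1697.167/3 = 565.7223; MSW = 324.695/25 = 12.9878
F = MSB/MSW = 43.5579
df = (3, 25)

test statistic = 43.558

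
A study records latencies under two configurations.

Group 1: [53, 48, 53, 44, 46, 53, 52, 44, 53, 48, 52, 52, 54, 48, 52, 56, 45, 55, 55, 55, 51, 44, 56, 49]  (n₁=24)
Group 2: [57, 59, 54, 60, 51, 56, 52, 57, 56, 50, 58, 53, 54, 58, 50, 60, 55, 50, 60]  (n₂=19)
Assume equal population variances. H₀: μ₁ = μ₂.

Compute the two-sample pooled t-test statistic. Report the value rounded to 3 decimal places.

x̄₁=50.750, s₁=3.981, n₁=24
x̄₂=55.263, s₂=3.525, n₂=19
s_p² = [23·3.981² + 18·3.525²]/41 = 14.3460
SE = √(s_p²·(1/24+1/19)) = 1.1631
t = (50.750−55.263)/1.1631 = -3.8803
df = 41

test statistic = -3.880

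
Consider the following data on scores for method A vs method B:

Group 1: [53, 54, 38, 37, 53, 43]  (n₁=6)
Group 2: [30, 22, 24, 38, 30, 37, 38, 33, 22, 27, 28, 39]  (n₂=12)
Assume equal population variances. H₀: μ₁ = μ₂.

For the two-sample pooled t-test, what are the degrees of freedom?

degrees of freedom = 16

df = n₁ + n₂ − 2 = 6 + 12 − 2 = 16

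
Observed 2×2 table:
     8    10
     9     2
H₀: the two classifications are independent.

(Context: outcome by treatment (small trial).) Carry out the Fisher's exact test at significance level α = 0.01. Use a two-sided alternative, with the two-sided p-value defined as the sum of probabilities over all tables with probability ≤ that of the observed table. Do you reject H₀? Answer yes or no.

Margins: r₁=18, r₂=11, c₁=17, c₂=12, n=29
p_obs = C(18,8)·C(11,9)/C(29,17); sum pmf over tables with pmf ≤ p_obs
p-value (two-sided) = 0.06411
At α=0.01: p ≥ α → fail to reject H₀

reject H₀: no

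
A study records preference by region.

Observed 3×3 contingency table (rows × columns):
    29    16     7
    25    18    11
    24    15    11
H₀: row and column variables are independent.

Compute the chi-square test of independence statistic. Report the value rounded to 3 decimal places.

Row totals [52, 54, 50], col totals [78, 49, 29], n=156
χ² = (29−26.00)²/26.00 + (16−16.33)²/16.33 + (7−9.67)²/9.67 + (25−27.00)²/27.00 + (18−16.96)²/16.96 + (11−10.04)²/10.04 + (24−25.00)²/25.00 + (15−15.71)²/15.71 + (11−9.29)²/9.29 = 1.7769
df = 4

test statistic = 1.777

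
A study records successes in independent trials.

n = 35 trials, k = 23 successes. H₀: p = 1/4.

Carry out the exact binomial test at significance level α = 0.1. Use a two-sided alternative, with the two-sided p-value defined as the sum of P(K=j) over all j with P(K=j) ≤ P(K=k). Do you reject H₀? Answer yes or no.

reject H₀: yes

Exact binomial: n=35, k=23, p₀=1/4=0.2500
P(X=j) = C(n,j)·p₀^j·(1−p₀)^(n−j); p = Σ P(X=j) over j with P(X=j) ≤ P(X=23)
p-value (two-sided) = 0.00000
At α=0.1: p < α → reject H₀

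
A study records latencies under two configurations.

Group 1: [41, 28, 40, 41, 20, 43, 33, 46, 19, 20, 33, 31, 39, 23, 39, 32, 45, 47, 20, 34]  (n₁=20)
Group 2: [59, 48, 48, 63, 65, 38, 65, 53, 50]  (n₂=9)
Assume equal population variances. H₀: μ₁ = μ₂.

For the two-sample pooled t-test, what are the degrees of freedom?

df = n₁ + n₂ − 2 = 20 + 9 − 2 = 27

degrees of freedom = 27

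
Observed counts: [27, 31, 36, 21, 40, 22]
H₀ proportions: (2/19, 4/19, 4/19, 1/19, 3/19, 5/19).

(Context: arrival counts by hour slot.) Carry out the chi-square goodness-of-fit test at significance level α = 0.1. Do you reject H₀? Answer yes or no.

reject H₀: yes

n = 177; E_i = n·p_i = [18.63, 37.26, 37.26, 9.32, 27.95, 46.58]
χ² = (27−18.63)²/18.63 + (31−37.26)²/37.26 + (36−37.26)²/37.26 + (21−9.32)²/9.32 + (40−27.95)²/27.95 + (22−46.58)²/46.58 = 37.6767
df = 5
p-value (upper-tail) = 0.00000
At α=0.1: p < α → reject H₀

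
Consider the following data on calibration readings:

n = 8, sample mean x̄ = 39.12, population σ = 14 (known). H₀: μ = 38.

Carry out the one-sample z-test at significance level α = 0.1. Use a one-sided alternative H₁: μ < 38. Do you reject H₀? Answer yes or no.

reject H₀: no

SE = σ/√n = 14/√8 = 4.9497
z = (x̄−μ₀)/SE = (39.12−38)/4.9497 = 0.2263
p-value (one-sided, H₁ less) = 0.58951
At α=0.1: p ≥ α → fail to reject H₀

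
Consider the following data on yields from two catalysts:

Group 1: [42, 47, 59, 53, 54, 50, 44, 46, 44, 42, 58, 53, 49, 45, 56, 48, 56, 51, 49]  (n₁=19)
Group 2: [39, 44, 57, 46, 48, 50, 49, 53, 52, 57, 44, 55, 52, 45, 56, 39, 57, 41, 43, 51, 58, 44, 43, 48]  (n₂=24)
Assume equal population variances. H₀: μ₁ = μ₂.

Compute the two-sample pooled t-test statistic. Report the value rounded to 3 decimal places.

x̄₁=49.789, s₁=5.308, n₁=19
x̄₂=48.792, s₂=6.022, n₂=24
s_p² = [18·5.308² + 23·6.022²]/41 = 32.7102
SE = √(s_p²·(1/19+1/24)) = 1.7563
t = (49.789−48.792)/1.7563 = 0.5681
df = 41

test statistic = 0.568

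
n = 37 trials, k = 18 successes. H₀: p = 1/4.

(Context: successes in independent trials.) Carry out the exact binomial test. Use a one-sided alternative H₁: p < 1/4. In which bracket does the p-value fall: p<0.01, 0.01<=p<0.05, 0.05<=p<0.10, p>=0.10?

Exact binomial: n=37, k=18, p₀=1/4=0.2500
P(X≤18) from Σ C(n,i)·p₀^i·(1−p₀)^(n−i)
p-value (one-sided, H₁ less) = 0.99949
→ bracket: p>=0.10

p-value bracket: p>=0.10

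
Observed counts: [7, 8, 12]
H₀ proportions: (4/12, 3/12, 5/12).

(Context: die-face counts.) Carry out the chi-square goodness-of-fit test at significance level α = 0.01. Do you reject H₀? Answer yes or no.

reject H₀: no

n = 27; E_i = n·p_i = [9.00, 6.75, 11.25]
χ² = (7−9.00)²/9.00 + (8−6.75)²/6.75 + (12−11.25)²/11.25 = 0.7259
df = 2
p-value (upper-tail) = 0.69561
At α=0.01: p ≥ α → fail to reject H₀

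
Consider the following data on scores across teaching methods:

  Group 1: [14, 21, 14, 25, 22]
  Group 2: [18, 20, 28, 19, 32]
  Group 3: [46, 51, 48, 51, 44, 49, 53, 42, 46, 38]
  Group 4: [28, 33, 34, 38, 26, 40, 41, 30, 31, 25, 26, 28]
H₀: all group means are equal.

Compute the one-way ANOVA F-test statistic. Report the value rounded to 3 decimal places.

test statistic = 39.623

Group means [19.20, 23.40, 46.80, 31.67], grand mean 33.156
SSB = Σnᵢ(x̄ᵢ−x̄)² = 3337.952; SSW = ΣΣ(x−x̄ᵢ)² = 786.267
MSB = 3337.952/3 = 1112.6507; MSW = 786.267/28 = 28.0810
F = MSB/MSW = 39.6230
df = (3, 28)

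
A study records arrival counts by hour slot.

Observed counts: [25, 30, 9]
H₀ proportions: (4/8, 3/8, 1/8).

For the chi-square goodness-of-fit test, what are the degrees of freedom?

df = k − 1 = 3 − 1 = 2

degrees of freedom = 2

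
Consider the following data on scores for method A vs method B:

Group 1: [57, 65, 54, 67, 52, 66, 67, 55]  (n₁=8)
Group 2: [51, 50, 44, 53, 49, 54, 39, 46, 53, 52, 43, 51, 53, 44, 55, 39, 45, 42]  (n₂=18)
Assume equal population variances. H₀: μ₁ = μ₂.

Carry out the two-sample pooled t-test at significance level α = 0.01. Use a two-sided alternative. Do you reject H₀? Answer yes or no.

reject H₀: yes

x̄₁=60.375, s₁=6.457, n₁=8
x̄₂=47.944, s₂=5.241, n₂=18
s_p² = [7·6.457² + 17·5.241²]/24 = 31.6175
SE = √(s_p²·(1/8+1/18)) = 2.3893
t = (60.375−47.944)/2.3893 = 5.2026
df = 24
p-value (two-sided) = 0.00002
At α=0.01: p < α → reject H₀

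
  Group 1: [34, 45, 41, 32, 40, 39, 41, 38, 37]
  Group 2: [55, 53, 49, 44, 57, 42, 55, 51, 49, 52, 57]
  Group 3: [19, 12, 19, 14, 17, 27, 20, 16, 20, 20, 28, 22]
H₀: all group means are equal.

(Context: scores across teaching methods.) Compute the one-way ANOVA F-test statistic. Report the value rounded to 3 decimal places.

Group means [38.56, 51.27, 19.50], grand mean 35.781
SSB = Σnᵢ(x̄ᵢ−x̄)² = 5890.065; SSW = ΣΣ(x−x̄ᵢ)² = 609.404
MSB = 5890.065/2 = 2945.0324; MSW = 609.404/29 = 21.0139
F = MSB/MSW = 140.1467
df = (2, 29)

test statistic = 140.147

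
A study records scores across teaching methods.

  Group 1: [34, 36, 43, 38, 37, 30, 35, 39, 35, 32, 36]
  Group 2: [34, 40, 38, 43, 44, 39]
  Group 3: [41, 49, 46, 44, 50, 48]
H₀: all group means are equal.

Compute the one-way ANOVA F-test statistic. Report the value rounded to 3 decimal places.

test statistic = 17.321

Group means [35.91, 39.67, 46.33], grand mean 39.609
SSB = Σnᵢ(x̄ᵢ−x̄)² = 421.903; SSW = ΣΣ(x−x̄ᵢ)² = 243.576
MSB = 421.903/2 = 210.9513; MSW = 243.576/20 = 12.1788
F = MSB/MSW = 17.3212
df = (2, 20)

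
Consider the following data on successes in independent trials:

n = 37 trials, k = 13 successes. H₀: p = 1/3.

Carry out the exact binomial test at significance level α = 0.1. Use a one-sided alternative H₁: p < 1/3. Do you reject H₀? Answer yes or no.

reject H₀: no

Exact binomial: n=37, k=13, p₀=1/3=0.3333
P(X≤13) from Σ C(n,i)·p₀^i·(1−p₀)^(n−i)
p-value (one-sided, H₁ less) = 0.66364
At α=0.1: p ≥ α → fail to reject H₀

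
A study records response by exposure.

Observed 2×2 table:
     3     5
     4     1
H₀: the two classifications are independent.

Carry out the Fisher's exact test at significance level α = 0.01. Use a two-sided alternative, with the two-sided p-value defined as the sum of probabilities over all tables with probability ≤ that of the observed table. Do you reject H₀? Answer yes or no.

reject H₀: no

Margins: r₁=8, r₂=5, c₁=7, c₂=6, n=13
p_obs = C(8,3)·C(5,4)/C(13,7); sum pmf over tables with pmf ≤ p_obs
p-value (two-sided) = 0.26573
At α=0.01: p ≥ α → fail to reject H₀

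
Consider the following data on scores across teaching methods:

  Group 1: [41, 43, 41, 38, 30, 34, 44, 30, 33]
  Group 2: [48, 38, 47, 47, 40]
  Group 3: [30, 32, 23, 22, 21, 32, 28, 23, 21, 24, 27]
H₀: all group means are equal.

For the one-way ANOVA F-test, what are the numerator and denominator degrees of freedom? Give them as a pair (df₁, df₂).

degrees of freedom = [2, 22]

k = 3 groups, N = 25 total
df = (k−1, N−k) = (3−1, 25−3) = (2, 22)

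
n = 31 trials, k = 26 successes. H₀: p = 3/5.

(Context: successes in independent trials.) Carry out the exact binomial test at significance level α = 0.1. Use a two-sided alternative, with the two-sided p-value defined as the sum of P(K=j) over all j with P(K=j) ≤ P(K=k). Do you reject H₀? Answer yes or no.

Exact binomial: n=31, k=26, p₀=3/5=0.6000
P(X=j) = C(n,j)·p₀^j·(1−p₀)^(n−j); p = Σ P(X=j) over j with P(X=j) ≤ P(X=26)
p-value (two-sided) = 0.00565
At α=0.1: p < α → reject H₀

reject H₀: yes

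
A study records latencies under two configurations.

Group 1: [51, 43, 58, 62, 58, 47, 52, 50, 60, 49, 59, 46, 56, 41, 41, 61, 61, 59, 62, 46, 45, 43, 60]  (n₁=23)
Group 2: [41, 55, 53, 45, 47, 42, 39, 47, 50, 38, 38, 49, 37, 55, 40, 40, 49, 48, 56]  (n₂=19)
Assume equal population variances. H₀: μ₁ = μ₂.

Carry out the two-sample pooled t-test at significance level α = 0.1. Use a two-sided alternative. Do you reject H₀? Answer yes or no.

reject H₀: yes

x̄₁=52.609, s₁=7.482, n₁=23
x̄₂=45.737, s₂=6.332, n₂=19
s_p² = [22·7.482² + 18·6.332²]/40 = 48.8291
SE = √(s_p²·(1/23+1/19)) = 2.1663
t = (52.609−45.737)/2.1663 = 3.1721
df = 40
p-value (two-sided) = 0.00290
At α=0.1: p < α → reject H₀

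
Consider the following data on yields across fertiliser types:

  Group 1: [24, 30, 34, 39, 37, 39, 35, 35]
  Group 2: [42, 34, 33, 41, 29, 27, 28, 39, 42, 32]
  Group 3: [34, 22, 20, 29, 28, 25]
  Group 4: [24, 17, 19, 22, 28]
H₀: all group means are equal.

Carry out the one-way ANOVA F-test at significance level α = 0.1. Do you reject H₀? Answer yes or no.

reject H₀: yes

Group means [34.12, 34.70, 26.33, 22.00], grand mean 30.621
SSB = Σnᵢ(x̄ᵢ−x̄)² = 746.519; SSW = ΣΣ(x−x̄ᵢ)² = 692.308
MSB = 746.519/3 = 248.8398; MSW = 692.308/25 = 27.6923
F = MSB/MSW = 8.9859
df = (3, 25)
p-value (upper-tail) = 0.00033
At α=0.1: p < α → reject H₀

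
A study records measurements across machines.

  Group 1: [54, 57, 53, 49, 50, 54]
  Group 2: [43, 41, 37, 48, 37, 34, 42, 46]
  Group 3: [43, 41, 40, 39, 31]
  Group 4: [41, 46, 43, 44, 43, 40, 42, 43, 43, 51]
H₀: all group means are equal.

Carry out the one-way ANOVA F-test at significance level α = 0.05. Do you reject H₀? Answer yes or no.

Group means [52.83, 41.00, 38.80, 43.60], grand mean 43.966
SSB = Σnᵢ(x̄ᵢ−x̄)² = 676.932; SSW = ΣΣ(x−x̄ᵢ)² = 372.033
MSB = 676.932/3 = 225.6441; MSW = 372.033/25 = 14.8813
F = MSB/MSW = 15.1629
df = (3, 25)
p-value (upper-tail) = 0.00001
At α=0.05: p < α → reject H₀

reject H₀: yes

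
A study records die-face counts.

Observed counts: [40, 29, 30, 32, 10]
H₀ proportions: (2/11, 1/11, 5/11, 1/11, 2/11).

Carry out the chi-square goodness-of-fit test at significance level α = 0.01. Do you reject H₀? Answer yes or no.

n = 141; E_i = n·p_i = [25.64, 12.82, 64.09, 12.82, 25.64]
χ² = (40−25.64)²/25.64 + (29−12.82)²/12.82 + (30−64.09)²/64.09 + (32−12.82)²/12.82 + (10−25.64)²/25.64 = 84.8511
df = 4
p-value (upper-tail) = 0.00000
At α=0.01: p < α → reject H₀

reject H₀: yes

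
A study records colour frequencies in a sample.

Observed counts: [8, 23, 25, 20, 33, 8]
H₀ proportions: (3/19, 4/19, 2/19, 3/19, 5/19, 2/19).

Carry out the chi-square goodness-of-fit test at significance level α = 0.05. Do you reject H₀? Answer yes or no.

reject H₀: yes

n = 117; E_i = n·p_i = [18.47, 24.63, 12.32, 18.47, 30.79, 12.32]
χ² = (8−18.47)²/18.47 + (23−24.63)²/24.63 + (25−12.32)²/12.32 + (20−18.47)²/18.47 + (33−30.79)²/30.79 + (8−12.32)²/12.32 = 20.9070
df = 5
p-value (upper-tail) = 0.00084
At α=0.05: p < α → reject H₀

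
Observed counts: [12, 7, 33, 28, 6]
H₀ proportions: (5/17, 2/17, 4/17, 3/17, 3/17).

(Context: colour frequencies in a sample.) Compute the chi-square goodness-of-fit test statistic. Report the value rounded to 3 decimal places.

test statistic = 32.384

n = 86; E_i = n·p_i = [25.29, 10.12, 20.24, 15.18, 15.18]
χ² = (12−25.29)²/25.29 + (7−10.12)²/10.12 + (33−20.24)²/20.24 + (28−15.18)²/15.18 + (6−15.18)²/15.18 = 32.3839
df = 4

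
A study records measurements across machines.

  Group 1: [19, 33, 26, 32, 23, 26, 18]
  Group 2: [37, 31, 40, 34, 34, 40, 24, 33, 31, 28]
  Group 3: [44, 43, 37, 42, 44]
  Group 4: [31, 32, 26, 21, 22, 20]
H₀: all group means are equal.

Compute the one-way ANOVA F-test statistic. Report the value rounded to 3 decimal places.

test statistic = 14.268

Group means [25.29, 33.20, 42.00, 25.33], grand mean 31.107
SSB = Σnᵢ(x̄ᵢ−x̄)² = 1074.317; SSW = ΣΣ(x−x̄ᵢ)² = 602.362
MSB = 1074.317/3 = 358.1056; MSW = 602.362/24 = 25.0984
F = MSB/MSW = 14.2681
df = (3, 24)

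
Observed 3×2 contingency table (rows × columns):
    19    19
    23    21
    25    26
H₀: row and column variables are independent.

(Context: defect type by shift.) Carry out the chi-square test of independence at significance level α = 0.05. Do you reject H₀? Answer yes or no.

reject H₀: no

Row totals [38, 44, 51], col totals [67, 66], n=133
χ² = (19−19.14)²/19.14 + (19−18.86)²/18.86 + (23−22.17)²/22.17 + (21−21.83)²/21.83 + (25−25.69)²/25.69 + (26−25.31)²/25.31 = 0.1030
df = 2
p-value (upper-tail) = 0.94980
At α=0.05: p ≥ α → fail to reject H₀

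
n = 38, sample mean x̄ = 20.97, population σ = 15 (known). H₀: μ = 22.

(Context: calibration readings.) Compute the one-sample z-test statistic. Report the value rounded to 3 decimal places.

SE = σ/√n = 15/√38 = 2.4333
z = (x̄−μ₀)/SE = (20.97−22)/2.4333 = -0.4233

test statistic = -0.423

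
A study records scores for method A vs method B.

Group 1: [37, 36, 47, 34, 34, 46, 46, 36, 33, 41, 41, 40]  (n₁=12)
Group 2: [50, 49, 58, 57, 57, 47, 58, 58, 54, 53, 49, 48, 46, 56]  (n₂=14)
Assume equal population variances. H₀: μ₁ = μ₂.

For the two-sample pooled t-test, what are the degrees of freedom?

df = n₁ + n₂ − 2 = 12 + 14 − 2 = 24

degrees of freedom = 24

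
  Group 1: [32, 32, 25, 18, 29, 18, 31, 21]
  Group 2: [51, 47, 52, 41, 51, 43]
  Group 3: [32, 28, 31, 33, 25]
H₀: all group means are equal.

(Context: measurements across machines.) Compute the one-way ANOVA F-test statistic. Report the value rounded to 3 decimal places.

test statistic = 33.661

Group means [25.75, 47.50, 29.80], grand mean 33.684
SSB = Σnᵢ(x̄ᵢ−x̄)² = 1724.305; SSW = ΣΣ(x−x̄ᵢ)² = 409.800
MSB = 1724.305/2 = 862.1526; MSW = 409.800/16 = 25.6125
F = MSB/MSW = 33.6614
df = (2, 16)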